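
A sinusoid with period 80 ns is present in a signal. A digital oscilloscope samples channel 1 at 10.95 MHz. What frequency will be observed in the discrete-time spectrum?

T = 80 ns → f = 1/T = 12.5 MHz.
12.5 MHz mod fs = 1.55 MHz.
1.55 MHz ≤ fs/2 = 5.475 MHz, appears at 1.55 MHz.

1.55 MHz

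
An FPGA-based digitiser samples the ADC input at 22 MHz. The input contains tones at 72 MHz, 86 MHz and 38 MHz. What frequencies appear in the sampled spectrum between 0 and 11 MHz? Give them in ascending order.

fs/2 = 11 MHz.
72 MHz mod fs = 6 MHz.
6 MHz ≤ fs/2 = 11 MHz, appears at 6 MHz.
86 MHz mod fs = 20 MHz.
20 MHz > fs/2 = 11 MHz, folds to fs − 20 MHz = 2 MHz.
38 MHz mod fs = 16 MHz.
16 MHz > fs/2 = 11 MHz, folds to fs − 16 MHz = 6 MHz.
Distinct values: {2 MHz, 6 MHz}.

2 MHz, 6 MHz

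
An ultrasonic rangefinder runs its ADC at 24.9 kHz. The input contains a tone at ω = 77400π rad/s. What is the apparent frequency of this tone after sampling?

ω = 77400π rad/s → f = ω/(2π) = 38700 Hz = 38.7 kHz.
38.7 kHz mod fs = 13.8 kHz.
13.8 kHz > fs/2 = 12.45 kHz, folds to fs − 13.8 kHz = 11.1 kHz.

11.1 kHz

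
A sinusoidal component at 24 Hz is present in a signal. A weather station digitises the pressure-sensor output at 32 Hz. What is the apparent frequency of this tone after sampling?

8 Hz

24 Hz > fs/2 = 16 Hz, folds to fs − 24 Hz = 8 Hz.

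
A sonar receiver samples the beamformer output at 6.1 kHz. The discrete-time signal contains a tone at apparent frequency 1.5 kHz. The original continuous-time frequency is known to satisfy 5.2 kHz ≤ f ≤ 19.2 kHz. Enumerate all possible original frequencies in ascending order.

Frequencies that alias to 1.5 kHz are k·fs ± 1.5 kHz for integer k ≥ 0.
k=0: 1.5 kHz.
k=1: 4.6 kHz, 7.6 kHz.
k=2: 10.7 kHz, 13.7 kHz.
k=3: 16.8 kHz, 19.8 kHz.
k=4: 22.9 kHz, 25.9 kHz.
Within [5.2 kHz, 19.2 kHz]: 7.6 kHz, 10.7 kHz, 13.7 kHz, 16.8 kHz.

7.6 kHz, 10.7 kHz, 13.7 kHz, 16.8 kHz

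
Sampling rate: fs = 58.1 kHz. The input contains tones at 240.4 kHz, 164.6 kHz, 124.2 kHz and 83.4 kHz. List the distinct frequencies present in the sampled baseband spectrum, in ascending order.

fs/2 = 29.05 kHz.
240.4 kHz mod fs = 8 kHz.
8 kHz ≤ fs/2 = 29.05 kHz, appears at 8 kHz.
164.6 kHz mod fs = 48.4 kHz.
48.4 kHz > fs/2 = 29.05 kHz, folds to fs − 48.4 kHz = 9.7 kHz.
124.2 kHz mod fs = 8 kHz.
8 kHz ≤ fs/2 = 29.05 kHz, appears at 8 kHz.
83.4 kHz mod fs = 25.3 kHz.
25.3 kHz ≤ fs/2 = 29.05 kHz, appears at 25.3 kHz.
Distinct values: {8 kHz, 9.7 kHz, 25.3 kHz}.

8 kHz, 9.7 kHz, 25.3 kHz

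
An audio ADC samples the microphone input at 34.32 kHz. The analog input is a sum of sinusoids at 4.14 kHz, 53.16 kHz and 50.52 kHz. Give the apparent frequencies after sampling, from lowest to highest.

4.14 kHz, 15.48 kHz, 16.2 kHz

fs/2 = 17.16 kHz.
4.14 kHz ≤ fs/2 = 17.16 kHz, passes unchanged.
53.16 kHz mod fs = 18.84 kHz.
18.84 kHz > fs/2 = 17.16 kHz, folds to fs − 18.84 kHz = 15.48 kHz.
50.52 kHz mod fs = 16.2 kHz.
16.2 kHz ≤ fs/2 = 17.16 kHz, appears at 16.2 kHz.
Distinct values: {4.14 kHz, 15.48 kHz, 16.2 kHz}.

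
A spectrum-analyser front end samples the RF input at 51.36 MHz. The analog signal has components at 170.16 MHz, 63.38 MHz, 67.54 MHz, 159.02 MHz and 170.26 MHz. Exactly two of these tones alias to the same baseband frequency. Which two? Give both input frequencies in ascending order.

67.54 MHz, 170.26 MHz

fs/2 = 25.68 MHz.
170.16 MHz mod fs = 16.08 MHz.
16.08 MHz ≤ fs/2 = 25.68 MHz, appears at 16.08 MHz.
63.38 MHz mod fs = 12.02 MHz.
12.02 MHz ≤ fs/2 = 25.68 MHz, appears at 12.02 MHz.
67.54 MHz mod fs = 16.18 MHz.
16.18 MHz ≤ fs/2 = 25.68 MHz, appears at 16.18 MHz.
159.02 MHz mod fs = 4.94 MHz.
4.94 MHz ≤ fs/2 = 25.68 MHz, appears at 4.94 MHz.
170.26 MHz mod fs = 16.18 MHz.
16.18 MHz ≤ fs/2 = 25.68 MHz, appears at 16.18 MHz.
67.54 MHz and 170.26 MHz both map to 16.18 MHz.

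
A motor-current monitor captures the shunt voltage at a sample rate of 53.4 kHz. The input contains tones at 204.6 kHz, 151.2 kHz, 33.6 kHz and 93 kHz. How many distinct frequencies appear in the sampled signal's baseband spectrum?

fs/2 = 26.7 kHz.
204.6 kHz mod fs = 44.4 kHz.
44.4 kHz > fs/2 = 26.7 kHz, folds to fs − 44.4 kHz = 9 kHz.
151.2 kHz mod fs = 44.4 kHz.
44.4 kHz > fs/2 = 26.7 kHz, folds to fs − 44.4 kHz = 9 kHz.
33.6 kHz > fs/2 = 26.7 kHz, folds to fs − 33.6 kHz = 19.8 kHz.
93 kHz mod fs = 39.6 kHz.
39.6 kHz > fs/2 = 26.7 kHz, folds to fs − 39.6 kHz = 13.8 kHz.
Distinct values: {9 kHz, 13.8 kHz, 19.8 kHz} → 3.

3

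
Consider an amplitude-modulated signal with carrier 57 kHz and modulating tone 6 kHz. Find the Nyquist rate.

AM sidebands sit at fc ± fm = 51 kHz and 63 kHz.
Highest-frequency component: 63 kHz.
Nyquist rate = 2 × 63 kHz = 126 kHz.

126 kHz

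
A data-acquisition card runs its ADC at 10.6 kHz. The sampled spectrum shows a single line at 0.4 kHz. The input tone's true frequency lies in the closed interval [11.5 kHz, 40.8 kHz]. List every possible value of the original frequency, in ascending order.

Frequencies that alias to 0.4 kHz are k·fs ± 0.4 kHz for integer k ≥ 0.
k=0: 0.4 kHz.
k=1: 10.2 kHz, 11 kHz.
k=2: 20.8 kHz, 21.6 kHz.
k=3: 31.4 kHz, 32.2 kHz.
k=4: 42 kHz, 42.8 kHz.
Within [11.5 kHz, 40.8 kHz]: 20.8 kHz, 21.6 kHz, 31.4 kHz, 32.2 kHz.

20.8 kHz, 21.6 kHz, 31.4 kHz, 32.2 kHz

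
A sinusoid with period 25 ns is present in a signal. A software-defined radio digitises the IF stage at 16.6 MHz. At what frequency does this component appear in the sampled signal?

6.8 MHz

T = 25 ns → f = 1/T = 40 MHz.
40 MHz mod fs = 6.8 MHz.
6.8 MHz ≤ fs/2 = 8.3 MHz, appears at 6.8 MHz.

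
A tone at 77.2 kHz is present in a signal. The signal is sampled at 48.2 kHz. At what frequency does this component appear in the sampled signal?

77.2 kHz mod fs = 29 kHz.
29 kHz > fs/2 = 24.1 kHz, folds to fs − 29 kHz = 19.2 kHz.

19.2 kHz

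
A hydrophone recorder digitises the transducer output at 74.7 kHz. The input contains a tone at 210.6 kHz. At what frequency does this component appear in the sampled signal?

210.6 kHz mod fs = 61.2 kHz.
61.2 kHz > fs/2 = 37.35 kHz, folds to fs − 61.2 kHz = 13.5 kHz.

13.5 kHz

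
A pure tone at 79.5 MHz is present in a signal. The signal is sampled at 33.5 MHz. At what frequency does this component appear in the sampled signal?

12.5 MHz

79.5 MHz mod fs = 12.5 MHz.
12.5 MHz ≤ fs/2 = 16.75 MHz, appears at 12.5 MHz.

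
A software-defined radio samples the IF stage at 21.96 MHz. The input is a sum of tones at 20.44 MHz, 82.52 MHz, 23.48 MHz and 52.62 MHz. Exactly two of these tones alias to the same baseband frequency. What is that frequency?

fs/2 = 10.98 MHz.
20.44 MHz > fs/2 = 10.98 MHz, folds to fs − 20.44 MHz = 1.52 MHz.
82.52 MHz mod fs = 16.64 MHz.
16.64 MHz > fs/2 = 10.98 MHz, folds to fs − 16.64 MHz = 5.32 MHz.
23.48 MHz mod fs = 1.52 MHz.
1.52 MHz ≤ fs/2 = 10.98 MHz, appears at 1.52 MHz.
52.62 MHz mod fs = 8.7 MHz.
8.7 MHz ≤ fs/2 = 10.98 MHz, appears at 8.7 MHz.
20.44 MHz and 23.48 MHz both map to 1.52 MHz.

1.52 MHz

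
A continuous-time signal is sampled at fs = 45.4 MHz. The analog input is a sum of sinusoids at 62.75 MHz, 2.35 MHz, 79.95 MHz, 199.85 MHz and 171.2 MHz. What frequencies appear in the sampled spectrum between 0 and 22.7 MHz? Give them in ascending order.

fs/2 = 22.7 MHz.
62.75 MHz mod fs = 17.35 MHz.
17.35 MHz ≤ fs/2 = 22.7 MHz, appears at 17.35 MHz.
2.35 MHz ≤ fs/2 = 22.7 MHz, passes unchanged.
79.95 MHz mod fs = 34.55 MHz.
34.55 MHz > fs/2 = 22.7 MHz, folds to fs − 34.55 MHz = 10.85 MHz.
199.85 MHz mod fs = 18.25 MHz.
18.25 MHz ≤ fs/2 = 22.7 MHz, appears at 18.25 MHz.
171.2 MHz mod fs = 35 MHz.
35 MHz > fs/2 = 22.7 MHz, folds to fs − 35 MHz = 10.4 MHz.
Distinct values: {2.35 MHz, 10.4 MHz, 10.85 MHz, 17.35 MHz, 18.25 MHz}.

2.35 MHz, 10.4 MHz, 10.85 MHz, 17.35 MHz, 18.25 MHz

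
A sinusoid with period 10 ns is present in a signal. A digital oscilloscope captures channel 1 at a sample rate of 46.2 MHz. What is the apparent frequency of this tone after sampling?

T = 10 ns → f = 1/T = 100 MHz.
100 MHz mod fs = 7.6 MHz.
7.6 MHz ≤ fs/2 = 23.1 MHz, appears at 7.6 MHz.

7.6 MHz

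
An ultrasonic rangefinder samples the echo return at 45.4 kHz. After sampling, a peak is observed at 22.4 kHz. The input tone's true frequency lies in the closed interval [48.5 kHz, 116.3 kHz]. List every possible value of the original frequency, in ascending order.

67.8 kHz, 68.4 kHz, 113.2 kHz, 113.8 kHz

Frequencies that alias to 22.4 kHz are k·fs ± 22.4 kHz for integer k ≥ 0.
k=0: 22.4 kHz.
k=1: 23 kHz, 67.8 kHz.
k=2: 68.4 kHz, 113.2 kHz.
k=3: 113.8 kHz, 158.6 kHz.
k=4: 159.2 kHz, 204 kHz.
Within [48.5 kHz, 116.3 kHz]: 67.8 kHz, 68.4 kHz, 113.2 kHz, 113.8 kHz.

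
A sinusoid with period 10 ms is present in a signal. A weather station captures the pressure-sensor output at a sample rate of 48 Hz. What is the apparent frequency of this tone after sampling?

4 Hz

T = 10 ms → f = 1/T = 100 Hz.
100 Hz mod fs = 4 Hz.
4 Hz ≤ fs/2 = 24 Hz, appears at 4 Hz.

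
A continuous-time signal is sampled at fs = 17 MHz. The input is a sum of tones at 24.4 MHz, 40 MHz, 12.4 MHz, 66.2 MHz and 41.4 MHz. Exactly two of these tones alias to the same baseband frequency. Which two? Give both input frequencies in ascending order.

fs/2 = 8.5 MHz.
24.4 MHz mod fs = 7.4 MHz.
7.4 MHz ≤ fs/2 = 8.5 MHz, appears at 7.4 MHz.
40 MHz mod fs = 6 MHz.
6 MHz ≤ fs/2 = 8.5 MHz, appears at 6 MHz.
12.4 MHz > fs/2 = 8.5 MHz, folds to fs − 12.4 MHz = 4.6 MHz.
66.2 MHz mod fs = 15.2 MHz.
15.2 MHz > fs/2 = 8.5 MHz, folds to fs − 15.2 MHz = 1.8 MHz.
41.4 MHz mod fs = 7.4 MHz.
7.4 MHz ≤ fs/2 = 8.5 MHz, appears at 7.4 MHz.
24.4 MHz and 41.4 MHz both map to 7.4 MHz.

24.4 MHz, 41.4 MHz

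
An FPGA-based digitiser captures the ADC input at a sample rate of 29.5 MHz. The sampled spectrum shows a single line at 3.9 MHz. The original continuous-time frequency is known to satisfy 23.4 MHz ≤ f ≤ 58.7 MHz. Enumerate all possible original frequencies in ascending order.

25.6 MHz, 33.4 MHz, 55.1 MHz

Frequencies that alias to 3.9 MHz are k·fs ± 3.9 MHz for integer k ≥ 0.
k=0: 3.9 MHz.
k=1: 25.6 MHz, 33.4 MHz.
k=2: 55.1 MHz, 62.9 MHz.
k=3: 84.6 MHz, 92.4 MHz.
Within [23.4 MHz, 58.7 MHz]: 25.6 MHz, 33.4 MHz, 55.1 MHz.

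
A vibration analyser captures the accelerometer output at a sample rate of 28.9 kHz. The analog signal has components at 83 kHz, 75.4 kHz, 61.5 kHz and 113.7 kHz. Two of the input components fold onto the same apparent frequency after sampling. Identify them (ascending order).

61.5 kHz, 83 kHz

fs/2 = 14.45 kHz.
83 kHz mod fs = 25.2 kHz.
25.2 kHz > fs/2 = 14.45 kHz, folds to fs − 25.2 kHz = 3.7 kHz.
75.4 kHz mod fs = 17.6 kHz.
17.6 kHz > fs/2 = 14.45 kHz, folds to fs − 17.6 kHz = 11.3 kHz.
61.5 kHz mod fs = 3.7 kHz.
3.7 kHz ≤ fs/2 = 14.45 kHz, appears at 3.7 kHz.
113.7 kHz mod fs = 27 kHz.
27 kHz > fs/2 = 14.45 kHz, folds to fs − 27 kHz = 1.9 kHz.
61.5 kHz and 83 kHz both map to 3.7 kHz.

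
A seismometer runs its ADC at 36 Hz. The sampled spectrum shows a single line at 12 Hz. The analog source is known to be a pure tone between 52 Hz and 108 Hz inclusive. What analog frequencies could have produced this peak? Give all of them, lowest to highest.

Frequencies that alias to 12 Hz are k·fs ± 12 Hz for integer k ≥ 0.
k=0: 12 Hz.
k=1: 24 Hz, 48 Hz.
k=2: 60 Hz, 84 Hz.
k=3: 96 Hz, 120 Hz.
k=4: 132 Hz, 156 Hz.
Within [52 Hz, 108 Hz]: 60 Hz, 84 Hz, 96 Hz.

60 Hz, 84 Hz, 96 Hz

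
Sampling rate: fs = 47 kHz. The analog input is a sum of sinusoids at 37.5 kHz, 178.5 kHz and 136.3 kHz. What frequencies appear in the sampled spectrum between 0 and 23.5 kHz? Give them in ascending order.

4.7 kHz, 9.5 kHz

fs/2 = 23.5 kHz.
37.5 kHz > fs/2 = 23.5 kHz, folds to fs − 37.5 kHz = 9.5 kHz.
178.5 kHz mod fs = 37.5 kHz.
37.5 kHz > fs/2 = 23.5 kHz, folds to fs − 37.5 kHz = 9.5 kHz.
136.3 kHz mod fs = 42.3 kHz.
42.3 kHz > fs/2 = 23.5 kHz, folds to fs − 42.3 kHz = 4.7 kHz.
Distinct values: {4.7 kHz, 9.5 kHz}.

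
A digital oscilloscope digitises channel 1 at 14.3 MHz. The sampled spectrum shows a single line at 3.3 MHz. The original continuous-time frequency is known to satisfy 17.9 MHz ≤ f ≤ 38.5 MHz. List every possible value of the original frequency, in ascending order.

Frequencies that alias to 3.3 MHz are k·fs ± 3.3 MHz for integer k ≥ 0.
k=0: 3.3 MHz.
k=1: 11 MHz, 17.6 MHz.
k=2: 25.3 MHz, 31.9 MHz.
k=3: 39.6 MHz, 46.2 MHz.
Within [17.9 MHz, 38.5 MHz]: 25.3 MHz, 31.9 MHz.

25.3 MHz, 31.9 MHz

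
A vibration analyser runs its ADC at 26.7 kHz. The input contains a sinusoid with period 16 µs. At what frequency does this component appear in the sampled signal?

T = 16 µs → f = 1/T = 62.5 kHz.
62.5 kHz mod fs = 9.1 kHz.
9.1 kHz ≤ fs/2 = 13.35 kHz, appears at 9.1 kHz.

9.1 kHz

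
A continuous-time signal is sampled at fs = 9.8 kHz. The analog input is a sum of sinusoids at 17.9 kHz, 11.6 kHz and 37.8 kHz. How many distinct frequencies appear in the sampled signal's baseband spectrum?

fs/2 = 4.9 kHz.
17.9 kHz mod fs = 8.1 kHz.
8.1 kHz > fs/2 = 4.9 kHz, folds to fs − 8.1 kHz = 1.7 kHz.
11.6 kHz mod fs = 1.8 kHz.
1.8 kHz ≤ fs/2 = 4.9 kHz, appears at 1.8 kHz.
37.8 kHz mod fs = 8.4 kHz.
8.4 kHz > fs/2 = 4.9 kHz, folds to fs − 8.4 kHz = 1.4 kHz.
Distinct values: {1.4 kHz, 1.7 kHz, 1.8 kHz} → 3.

3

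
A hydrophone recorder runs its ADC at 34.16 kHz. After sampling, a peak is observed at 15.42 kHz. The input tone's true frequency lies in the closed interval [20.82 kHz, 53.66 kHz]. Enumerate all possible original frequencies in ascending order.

Frequencies that alias to 15.42 kHz are k·fs ± 15.42 kHz for integer k ≥ 0.
k=0: 15.42 kHz.
k=1: 18.74 kHz, 49.58 kHz.
k=2: 52.9 kHz, 83.74 kHz.
k=3: 87.06 kHz, 117.9 kHz.
Within [20.82 kHz, 53.66 kHz]: 49.58 kHz, 52.9 kHz.

49.58 kHz, 52.9 kHz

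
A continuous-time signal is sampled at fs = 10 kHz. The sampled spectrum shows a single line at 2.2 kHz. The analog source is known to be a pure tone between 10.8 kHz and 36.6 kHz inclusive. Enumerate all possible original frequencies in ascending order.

Frequencies that alias to 2.2 kHz are k·fs ± 2.2 kHz for integer k ≥ 0.
k=0: 2.2 kHz.
k=1: 7.8 kHz, 12.2 kHz.
k=2: 17.8 kHz, 22.2 kHz.
k=3: 27.8 kHz, 32.2 kHz.
k=4: 37.8 kHz, 42.2 kHz.
Within [10.8 kHz, 36.6 kHz]: 12.2 kHz, 17.8 kHz, 22.2 kHz, 27.8 kHz, 32.2 kHz.

12.2 kHz, 17.8 kHz, 22.2 kHz, 27.8 kHz, 32.2 kHz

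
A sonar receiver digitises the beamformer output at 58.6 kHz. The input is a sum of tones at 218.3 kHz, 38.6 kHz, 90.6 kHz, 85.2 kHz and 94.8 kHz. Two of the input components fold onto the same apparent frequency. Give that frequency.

fs/2 = 29.3 kHz.
218.3 kHz mod fs = 42.5 kHz.
42.5 kHz > fs/2 = 29.3 kHz, folds to fs − 42.5 kHz = 16.1 kHz.
38.6 kHz > fs/2 = 29.3 kHz, folds to fs − 38.6 kHz = 20 kHz.
90.6 kHz mod fs = 32 kHz.
32 kHz > fs/2 = 29.3 kHz, folds to fs − 32 kHz = 26.6 kHz.
85.2 kHz mod fs = 26.6 kHz.
26.6 kHz ≤ fs/2 = 29.3 kHz, appears at 26.6 kHz.
94.8 kHz mod fs = 36.2 kHz.
36.2 kHz > fs/2 = 29.3 kHz, folds to fs − 36.2 kHz = 22.4 kHz.
85.2 kHz and 90.6 kHz both map to 26.6 kHz.

26.6 kHz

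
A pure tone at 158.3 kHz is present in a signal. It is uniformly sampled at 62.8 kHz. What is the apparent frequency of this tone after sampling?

30.1 kHz

158.3 kHz mod fs = 32.7 kHz.
32.7 kHz > fs/2 = 31.4 kHz, folds to fs − 32.7 kHz = 30.1 kHz.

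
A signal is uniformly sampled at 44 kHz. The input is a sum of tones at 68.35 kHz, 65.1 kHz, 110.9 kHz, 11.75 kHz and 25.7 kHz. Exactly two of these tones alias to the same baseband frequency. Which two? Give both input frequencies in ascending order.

65.1 kHz, 110.9 kHz

fs/2 = 22 kHz.
68.35 kHz mod fs = 24.35 kHz.
24.35 kHz > fs/2 = 22 kHz, folds to fs − 24.35 kHz = 19.65 kHz.
65.1 kHz mod fs = 21.1 kHz.
21.1 kHz ≤ fs/2 = 22 kHz, appears at 21.1 kHz.
110.9 kHz mod fs = 22.9 kHz.
22.9 kHz > fs/2 = 22 kHz, folds to fs − 22.9 kHz = 21.1 kHz.
11.75 kHz ≤ fs/2 = 22 kHz, passes unchanged.
25.7 kHz > fs/2 = 22 kHz, folds to fs − 25.7 kHz = 18.3 kHz.
65.1 kHz and 110.9 kHz both map to 21.1 kHz.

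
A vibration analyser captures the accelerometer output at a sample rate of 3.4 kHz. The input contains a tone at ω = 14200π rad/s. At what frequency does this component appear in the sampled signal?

0.3 kHz

ω = 14200π rad/s → f = ω/(2π) = 7100 Hz = 7.1 kHz.
7.1 kHz mod fs = 0.3 kHz.
0.3 kHz ≤ fs/2 = 1.7 kHz, appears at 0.3 kHz.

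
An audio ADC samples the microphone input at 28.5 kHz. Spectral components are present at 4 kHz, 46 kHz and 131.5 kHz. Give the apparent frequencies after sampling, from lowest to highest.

fs/2 = 14.25 kHz.
4 kHz ≤ fs/2 = 14.25 kHz, passes unchanged.
46 kHz mod fs = 17.5 kHz.
17.5 kHz > fs/2 = 14.25 kHz, folds to fs − 17.5 kHz = 11 kHz.
131.5 kHz mod fs = 17.5 kHz.
17.5 kHz > fs/2 = 14.25 kHz, folds to fs − 17.5 kHz = 11 kHz.
Distinct values: {4 kHz, 11 kHz}.

4 kHz, 11 kHz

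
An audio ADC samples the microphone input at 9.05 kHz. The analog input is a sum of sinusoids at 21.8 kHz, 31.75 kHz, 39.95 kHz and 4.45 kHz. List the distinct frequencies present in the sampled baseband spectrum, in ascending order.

3.7 kHz, 3.75 kHz, 4.45 kHz

fs/2 = 4.525 kHz.
21.8 kHz mod fs = 3.7 kHz.
3.7 kHz ≤ fs/2 = 4.525 kHz, appears at 3.7 kHz.
31.75 kHz mod fs = 4.6 kHz.
4.6 kHz > fs/2 = 4.525 kHz, folds to fs − 4.6 kHz = 4.45 kHz.
39.95 kHz mod fs = 3.75 kHz.
3.75 kHz ≤ fs/2 = 4.525 kHz, appears at 3.75 kHz.
4.45 kHz ≤ fs/2 = 4.525 kHz, passes unchanged.
Distinct values: {3.7 kHz, 3.75 kHz, 4.45 kHz}.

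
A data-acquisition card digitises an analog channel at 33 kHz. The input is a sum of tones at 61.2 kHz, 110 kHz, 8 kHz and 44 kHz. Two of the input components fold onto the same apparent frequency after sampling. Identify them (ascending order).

44 kHz, 110 kHz

fs/2 = 16.5 kHz.
61.2 kHz mod fs = 28.2 kHz.
28.2 kHz > fs/2 = 16.5 kHz, folds to fs − 28.2 kHz = 4.8 kHz.
110 kHz mod fs = 11 kHz.
11 kHz ≤ fs/2 = 16.5 kHz, appears at 11 kHz.
8 kHz ≤ fs/2 = 16.5 kHz, passes unchanged.
44 kHz mod fs = 11 kHz.
11 kHz ≤ fs/2 = 16.5 kHz, appears at 11 kHz.
44 kHz and 110 kHz both map to 11 kHz.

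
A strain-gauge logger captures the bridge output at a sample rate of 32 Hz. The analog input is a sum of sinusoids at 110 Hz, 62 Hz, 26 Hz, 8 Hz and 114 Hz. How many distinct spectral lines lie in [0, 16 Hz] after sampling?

fs/2 = 16 Hz.
110 Hz mod fs = 14 Hz.
14 Hz ≤ fs/2 = 16 Hz, appears at 14 Hz.
62 Hz mod fs = 30 Hz.
30 Hz > fs/2 = 16 Hz, folds to fs − 30 Hz = 2 Hz.
26 Hz > fs/2 = 16 Hz, folds to fs − 26 Hz = 6 Hz.
8 Hz ≤ fs/2 = 16 Hz, passes unchanged.
114 Hz mod fs = 18 Hz.
18 Hz > fs/2 = 16 Hz, folds to fs − 18 Hz = 14 Hz.
Distinct values: {2 Hz, 6 Hz, 8 Hz, 14 Hz} → 4.

4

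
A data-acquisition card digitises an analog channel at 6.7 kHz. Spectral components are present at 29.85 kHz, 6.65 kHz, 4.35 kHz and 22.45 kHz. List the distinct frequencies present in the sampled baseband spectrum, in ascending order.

fs/2 = 3.35 kHz.
29.85 kHz mod fs = 3.05 kHz.
3.05 kHz ≤ fs/2 = 3.35 kHz, appears at 3.05 kHz.
6.65 kHz > fs/2 = 3.35 kHz, folds to fs − 6.65 kHz = 0.05 kHz.
4.35 kHz > fs/2 = 3.35 kHz, folds to fs − 4.35 kHz = 2.35 kHz.
22.45 kHz mod fs = 2.35 kHz.
2.35 kHz ≤ fs/2 = 3.35 kHz, appears at 2.35 kHz.
Distinct values: {0.05 kHz, 2.35 kHz, 3.05 kHz}.

0.05 kHz, 2.35 kHz, 3.05 kHz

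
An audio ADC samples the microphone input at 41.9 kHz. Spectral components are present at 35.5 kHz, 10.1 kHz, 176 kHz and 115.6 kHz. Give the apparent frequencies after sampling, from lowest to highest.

fs/2 = 20.95 kHz.
35.5 kHz > fs/2 = 20.95 kHz, folds to fs − 35.5 kHz = 6.4 kHz.
10.1 kHz ≤ fs/2 = 20.95 kHz, passes unchanged.
176 kHz mod fs = 8.4 kHz.
8.4 kHz ≤ fs/2 = 20.95 kHz, appears at 8.4 kHz.
115.6 kHz mod fs = 31.8 kHz.
31.8 kHz > fs/2 = 20.95 kHz, folds to fs − 31.8 kHz = 10.1 kHz.
Distinct values: {6.4 kHz, 8.4 kHz, 10.1 kHz}.

6.4 kHz, 8.4 kHz, 10.1 kHz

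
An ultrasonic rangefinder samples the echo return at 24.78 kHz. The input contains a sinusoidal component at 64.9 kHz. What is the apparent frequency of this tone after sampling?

9.44 kHz

64.9 kHz mod fs = 15.34 kHz.
15.34 kHz > fs/2 = 12.39 kHz, folds to fs − 15.34 kHz = 9.44 kHz.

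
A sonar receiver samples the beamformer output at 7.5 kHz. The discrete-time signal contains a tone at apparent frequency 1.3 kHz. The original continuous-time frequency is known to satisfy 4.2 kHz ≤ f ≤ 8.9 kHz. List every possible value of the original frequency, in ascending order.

6.2 kHz, 8.8 kHz

Frequencies that alias to 1.3 kHz are k·fs ± 1.3 kHz for integer k ≥ 0.
k=0: 1.3 kHz.
k=1: 6.2 kHz, 8.8 kHz.
k=2: 13.7 kHz, 16.3 kHz.
Within [4.2 kHz, 8.9 kHz]: 6.2 kHz, 8.8 kHz.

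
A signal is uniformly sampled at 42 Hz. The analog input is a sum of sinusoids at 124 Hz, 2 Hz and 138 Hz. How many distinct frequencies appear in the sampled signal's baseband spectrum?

2

fs/2 = 21 Hz.
124 Hz mod fs = 40 Hz.
40 Hz > fs/2 = 21 Hz, folds to fs − 40 Hz = 2 Hz.
2 Hz ≤ fs/2 = 21 Hz, passes unchanged.
138 Hz mod fs = 12 Hz.
12 Hz ≤ fs/2 = 21 Hz, appears at 12 Hz.
Distinct values: {2 Hz, 12 Hz} → 2.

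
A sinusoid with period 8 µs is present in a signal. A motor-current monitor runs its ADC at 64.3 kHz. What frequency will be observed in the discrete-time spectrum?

T = 8 µs → f = 1/T = 125 kHz.
125 kHz mod fs = 60.7 kHz.
60.7 kHz > fs/2 = 32.15 kHz, folds to fs − 60.7 kHz = 3.6 kHz.

3.6 kHz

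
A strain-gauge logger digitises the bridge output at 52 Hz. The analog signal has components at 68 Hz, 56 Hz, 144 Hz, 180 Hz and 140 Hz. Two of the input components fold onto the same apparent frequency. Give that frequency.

16 Hz

fs/2 = 26 Hz.
68 Hz mod fs = 16 Hz.
16 Hz ≤ fs/2 = 26 Hz, appears at 16 Hz.
56 Hz mod fs = 4 Hz.
4 Hz ≤ fs/2 = 26 Hz, appears at 4 Hz.
144 Hz mod fs = 40 Hz.
40 Hz > fs/2 = 26 Hz, folds to fs − 40 Hz = 12 Hz.
180 Hz mod fs = 24 Hz.
24 Hz ≤ fs/2 = 26 Hz, appears at 24 Hz.
140 Hz mod fs = 36 Hz.
36 Hz > fs/2 = 26 Hz, folds to fs − 36 Hz = 16 Hz.
68 Hz and 140 Hz both map to 16 Hz.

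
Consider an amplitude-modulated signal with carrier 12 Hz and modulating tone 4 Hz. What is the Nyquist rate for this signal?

32 Hz

AM sidebands sit at fc ± fm = 8 Hz and 16 Hz.
Highest-frequency component: 16 Hz.
Nyquist rate = 2 × 16 Hz = 32 Hz.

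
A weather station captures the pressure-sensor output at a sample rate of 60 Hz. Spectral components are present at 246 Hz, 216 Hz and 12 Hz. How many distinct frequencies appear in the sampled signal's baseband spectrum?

fs/2 = 30 Hz.
246 Hz mod fs = 6 Hz.
6 Hz ≤ fs/2 = 30 Hz, appears at 6 Hz.
216 Hz mod fs = 36 Hz.
36 Hz > fs/2 = 30 Hz, folds to fs − 36 Hz = 24 Hz.
12 Hz ≤ fs/2 = 30 Hz, passes unchanged.
Distinct values: {6 Hz, 12 Hz, 24 Hz} → 3.

3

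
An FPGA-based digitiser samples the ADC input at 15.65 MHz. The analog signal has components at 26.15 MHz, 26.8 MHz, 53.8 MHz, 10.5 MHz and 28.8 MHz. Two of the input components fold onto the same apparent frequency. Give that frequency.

fs/2 = 7.825 MHz.
26.15 MHz mod fs = 10.5 MHz.
10.5 MHz > fs/2 = 7.825 MHz, folds to fs − 10.5 MHz = 5.15 MHz.
26.8 MHz mod fs = 11.15 MHz.
11.15 MHz > fs/2 = 7.825 MHz, folds to fs − 11.15 MHz = 4.5 MHz.
53.8 MHz mod fs = 6.85 MHz.
6.85 MHz ≤ fs/2 = 7.825 MHz, appears at 6.85 MHz.
10.5 MHz > fs/2 = 7.825 MHz, folds to fs − 10.5 MHz = 5.15 MHz.
28.8 MHz mod fs = 13.15 MHz.
13.15 MHz > fs/2 = 7.825 MHz, folds to fs − 13.15 MHz = 2.5 MHz.
10.5 MHz and 26.15 MHz both map to 5.15 MHz.

5.15 MHz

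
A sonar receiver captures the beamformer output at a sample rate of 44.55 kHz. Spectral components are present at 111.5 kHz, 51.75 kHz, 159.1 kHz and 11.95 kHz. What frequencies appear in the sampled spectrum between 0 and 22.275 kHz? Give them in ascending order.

7.2 kHz, 11.95 kHz, 19.1 kHz, 22.15 kHz

fs/2 = 22.275 kHz.
111.5 kHz mod fs = 22.4 kHz.
22.4 kHz > fs/2 = 22.275 kHz, folds to fs − 22.4 kHz = 22.15 kHz.
51.75 kHz mod fs = 7.2 kHz.
7.2 kHz ≤ fs/2 = 22.275 kHz, appears at 7.2 kHz.
159.1 kHz mod fs = 25.45 kHz.
25.45 kHz > fs/2 = 22.275 kHz, folds to fs − 25.45 kHz = 19.1 kHz.
11.95 kHz ≤ fs/2 = 22.275 kHz, passes unchanged.
Distinct values: {7.2 kHz, 11.95 kHz, 19.1 kHz, 22.15 kHz}.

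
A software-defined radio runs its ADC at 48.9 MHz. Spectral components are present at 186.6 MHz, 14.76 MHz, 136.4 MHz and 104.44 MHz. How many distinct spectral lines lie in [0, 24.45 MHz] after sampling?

fs/2 = 24.45 MHz.
186.6 MHz mod fs = 39.9 MHz.
39.9 MHz > fs/2 = 24.45 MHz, folds to fs − 39.9 MHz = 9 MHz.
14.76 MHz ≤ fs/2 = 24.45 MHz, passes unchanged.
136.4 MHz mod fs = 38.6 MHz.
38.6 MHz > fs/2 = 24.45 MHz, folds to fs − 38.6 MHz = 10.3 MHz.
104.44 MHz mod fs = 6.64 MHz.
6.64 MHz ≤ fs/2 = 24.45 MHz, appears at 6.64 MHz.
Distinct values: {6.64 MHz, 9 MHz, 10.3 MHz, 14.76 MHz} → 4.

4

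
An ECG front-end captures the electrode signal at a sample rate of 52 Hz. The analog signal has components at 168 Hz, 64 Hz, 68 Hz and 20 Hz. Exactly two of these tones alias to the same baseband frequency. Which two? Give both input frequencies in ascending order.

fs/2 = 26 Hz.
168 Hz mod fs = 12 Hz.
12 Hz ≤ fs/2 = 26 Hz, appears at 12 Hz.
64 Hz mod fs = 12 Hz.
12 Hz ≤ fs/2 = 26 Hz, appears at 12 Hz.
68 Hz mod fs = 16 Hz.
16 Hz ≤ fs/2 = 26 Hz, appears at 16 Hz.
20 Hz ≤ fs/2 = 26 Hz, passes unchanged.
64 Hz and 168 Hz both map to 12 Hz.

64 Hz, 168 Hz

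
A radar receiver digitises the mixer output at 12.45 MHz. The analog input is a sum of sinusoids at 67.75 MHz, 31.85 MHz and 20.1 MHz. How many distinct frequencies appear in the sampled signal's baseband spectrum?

fs/2 = 6.225 MHz.
67.75 MHz mod fs = 5.5 MHz.
5.5 MHz ≤ fs/2 = 6.225 MHz, appears at 5.5 MHz.
31.85 MHz mod fs = 6.95 MHz.
6.95 MHz > fs/2 = 6.225 MHz, folds to fs − 6.95 MHz = 5.5 MHz.
20.1 MHz mod fs = 7.65 MHz.
7.65 MHz > fs/2 = 6.225 MHz, folds to fs − 7.65 MHz = 4.8 MHz.
Distinct values: {4.8 MHz, 5.5 MHz} → 2.

2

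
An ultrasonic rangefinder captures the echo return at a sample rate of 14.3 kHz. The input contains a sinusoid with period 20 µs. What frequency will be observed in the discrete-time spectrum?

T = 20 µs → f = 1/T = 50 kHz.
50 kHz mod fs = 7.1 kHz.
7.1 kHz ≤ fs/2 = 7.15 kHz, appears at 7.1 kHz.

7.1 kHz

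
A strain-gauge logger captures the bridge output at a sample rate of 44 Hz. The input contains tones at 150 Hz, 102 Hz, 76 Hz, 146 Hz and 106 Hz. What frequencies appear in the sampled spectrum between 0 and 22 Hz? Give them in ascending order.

fs/2 = 22 Hz.
150 Hz mod fs = 18 Hz.
18 Hz ≤ fs/2 = 22 Hz, appears at 18 Hz.
102 Hz mod fs = 14 Hz.
14 Hz ≤ fs/2 = 22 Hz, appears at 14 Hz.
76 Hz mod fs = 32 Hz.
32 Hz > fs/2 = 22 Hz, folds to fs − 32 Hz = 12 Hz.
146 Hz mod fs = 14 Hz.
14 Hz ≤ fs/2 = 22 Hz, appears at 14 Hz.
106 Hz mod fs = 18 Hz.
18 Hz ≤ fs/2 = 22 Hz, appears at 18 Hz.
Distinct values: {12 Hz, 14 Hz, 18 Hz}.

12 Hz, 14 Hz, 18 Hz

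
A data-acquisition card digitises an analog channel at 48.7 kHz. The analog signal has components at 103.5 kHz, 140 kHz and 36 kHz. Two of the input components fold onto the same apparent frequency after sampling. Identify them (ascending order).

103.5 kHz, 140 kHz

fs/2 = 24.35 kHz.
103.5 kHz mod fs = 6.1 kHz.
6.1 kHz ≤ fs/2 = 24.35 kHz, appears at 6.1 kHz.
140 kHz mod fs = 42.6 kHz.
42.6 kHz > fs/2 = 24.35 kHz, folds to fs − 42.6 kHz = 6.1 kHz.
36 kHz > fs/2 = 24.35 kHz, folds to fs − 36 kHz = 12.7 kHz.
103.5 kHz and 140 kHz both map to 6.1 kHz.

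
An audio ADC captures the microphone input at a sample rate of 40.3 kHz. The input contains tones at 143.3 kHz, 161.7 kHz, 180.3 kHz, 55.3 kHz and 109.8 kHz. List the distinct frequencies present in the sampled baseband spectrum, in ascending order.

fs/2 = 20.15 kHz.
143.3 kHz mod fs = 22.4 kHz.
22.4 kHz > fs/2 = 20.15 kHz, folds to fs − 22.4 kHz = 17.9 kHz.
161.7 kHz mod fs = 0.5 kHz.
0.5 kHz ≤ fs/2 = 20.15 kHz, appears at 0.5 kHz.
180.3 kHz mod fs = 19.1 kHz.
19.1 kHz ≤ fs/2 = 20.15 kHz, appears at 19.1 kHz.
55.3 kHz mod fs = 15 kHz.
15 kHz ≤ fs/2 = 20.15 kHz, appears at 15 kHz.
109.8 kHz mod fs = 29.2 kHz.
29.2 kHz > fs/2 = 20.15 kHz, folds to fs − 29.2 kHz = 11.1 kHz.
Distinct values: {0.5 kHz, 11.1 kHz, 15 kHz, 17.9 kHz, 19.1 kHz}.

0.5 kHz, 11.1 kHz, 15 kHz, 17.9 kHz, 19.1 kHz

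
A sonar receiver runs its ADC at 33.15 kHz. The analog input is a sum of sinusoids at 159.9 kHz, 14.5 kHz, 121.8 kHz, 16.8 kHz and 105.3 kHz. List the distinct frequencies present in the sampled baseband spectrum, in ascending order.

5.85 kHz, 10.8 kHz, 14.5 kHz, 16.35 kHz

fs/2 = 16.575 kHz.
159.9 kHz mod fs = 27.3 kHz.
27.3 kHz > fs/2 = 16.575 kHz, folds to fs − 27.3 kHz = 5.85 kHz.
14.5 kHz ≤ fs/2 = 16.575 kHz, passes unchanged.
121.8 kHz mod fs = 22.35 kHz.
22.35 kHz > fs/2 = 16.575 kHz, folds to fs − 22.35 kHz = 10.8 kHz.
16.8 kHz > fs/2 = 16.575 kHz, folds to fs − 16.8 kHz = 16.35 kHz.
105.3 kHz mod fs = 5.85 kHz.
5.85 kHz ≤ fs/2 = 16.575 kHz, appears at 5.85 kHz.
Distinct values: {5.85 kHz, 10.8 kHz, 14.5 kHz, 16.35 kHz}.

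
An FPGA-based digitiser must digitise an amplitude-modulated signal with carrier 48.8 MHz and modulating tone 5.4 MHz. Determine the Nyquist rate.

108.4 MHz

AM sidebands sit at fc ± fm = 43.4 MHz and 54.2 MHz.
Highest-frequency component: 54.2 MHz.
Nyquist rate = 2 × 54.2 MHz = 108.4 MHz.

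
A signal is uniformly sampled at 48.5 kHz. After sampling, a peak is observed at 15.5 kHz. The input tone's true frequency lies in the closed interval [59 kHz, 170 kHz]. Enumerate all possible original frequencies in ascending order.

64 kHz, 81.5 kHz, 112.5 kHz, 130 kHz, 161 kHz

Frequencies that alias to 15.5 kHz are k·fs ± 15.5 kHz for integer k ≥ 0.
k=0: 15.5 kHz.
k=1: 33 kHz, 64 kHz.
k=2: 81.5 kHz, 112.5 kHz.
k=3: 130 kHz, 161 kHz.
k=4: 178.5 kHz, 209.5 kHz.
Within [59 kHz, 170 kHz]: 64 kHz, 81.5 kHz, 112.5 kHz, 130 kHz, 161 kHz.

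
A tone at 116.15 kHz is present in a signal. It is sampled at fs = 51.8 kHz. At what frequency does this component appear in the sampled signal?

116.15 kHz mod fs = 12.55 kHz.
12.55 kHz ≤ fs/2 = 25.9 kHz, appears at 12.55 kHz.

12.55 kHz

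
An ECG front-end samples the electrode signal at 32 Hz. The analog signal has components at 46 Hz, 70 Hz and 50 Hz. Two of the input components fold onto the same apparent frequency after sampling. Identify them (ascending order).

46 Hz, 50 Hz

fs/2 = 16 Hz.
46 Hz mod fs = 14 Hz.
14 Hz ≤ fs/2 = 16 Hz, appears at 14 Hz.
70 Hz mod fs = 6 Hz.
6 Hz ≤ fs/2 = 16 Hz, appears at 6 Hz.
50 Hz mod fs = 18 Hz.
18 Hz > fs/2 = 16 Hz, folds to fs − 18 Hz = 14 Hz.
46 Hz and 50 Hz both map to 14 Hz.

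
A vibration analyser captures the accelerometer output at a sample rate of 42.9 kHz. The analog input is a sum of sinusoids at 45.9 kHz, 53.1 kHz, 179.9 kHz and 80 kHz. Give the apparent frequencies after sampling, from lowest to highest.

3 kHz, 5.8 kHz, 8.3 kHz, 10.2 kHz

fs/2 = 21.45 kHz.
45.9 kHz mod fs = 3 kHz.
3 kHz ≤ fs/2 = 21.45 kHz, appears at 3 kHz.
53.1 kHz mod fs = 10.2 kHz.
10.2 kHz ≤ fs/2 = 21.45 kHz, appears at 10.2 kHz.
179.9 kHz mod fs = 8.3 kHz.
8.3 kHz ≤ fs/2 = 21.45 kHz, appears at 8.3 kHz.
80 kHz mod fs = 37.1 kHz.
37.1 kHz > fs/2 = 21.45 kHz, folds to fs − 37.1 kHz = 5.8 kHz.
Distinct values: {3 kHz, 5.8 kHz, 8.3 kHz, 10.2 kHz}.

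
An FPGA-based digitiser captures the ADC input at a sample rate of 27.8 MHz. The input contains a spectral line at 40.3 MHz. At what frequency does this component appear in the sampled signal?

40.3 MHz mod fs = 12.5 MHz.
12.5 MHz ≤ fs/2 = 13.9 MHz, appears at 12.5 MHz.

12.5 MHz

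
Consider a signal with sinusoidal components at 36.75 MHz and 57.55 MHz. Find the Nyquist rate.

115.1 MHz

Highest-frequency component: 57.55 MHz.
Nyquist rate = 2 × 57.55 MHz = 115.1 MHz.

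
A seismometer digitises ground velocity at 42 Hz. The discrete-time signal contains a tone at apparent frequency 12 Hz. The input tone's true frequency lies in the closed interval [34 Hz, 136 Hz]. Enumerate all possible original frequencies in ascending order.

Frequencies that alias to 12 Hz are k·fs ± 12 Hz for integer k ≥ 0.
k=0: 12 Hz.
k=1: 30 Hz, 54 Hz.
k=2: 72 Hz, 96 Hz.
k=3: 114 Hz, 138 Hz.
k=4: 156 Hz, 180 Hz.
Within [34 Hz, 136 Hz]: 54 Hz, 72 Hz, 96 Hz, 114 Hz.

54 Hz, 72 Hz, 96 Hz, 114 Hz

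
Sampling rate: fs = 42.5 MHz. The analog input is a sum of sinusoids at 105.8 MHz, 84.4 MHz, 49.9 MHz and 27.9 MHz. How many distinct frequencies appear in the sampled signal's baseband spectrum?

4

fs/2 = 21.25 MHz.
105.8 MHz mod fs = 20.8 MHz.
20.8 MHz ≤ fs/2 = 21.25 MHz, appears at 20.8 MHz.
84.4 MHz mod fs = 41.9 MHz.
41.9 MHz > fs/2 = 21.25 MHz, folds to fs − 41.9 MHz = 0.6 MHz.
49.9 MHz mod fs = 7.4 MHz.
7.4 MHz ≤ fs/2 = 21.25 MHz, appears at 7.4 MHz.
27.9 MHz > fs/2 = 21.25 MHz, folds to fs − 27.9 MHz = 14.6 MHz.
Distinct values: {0.6 MHz, 7.4 MHz, 14.6 MHz, 20.8 MHz} → 4.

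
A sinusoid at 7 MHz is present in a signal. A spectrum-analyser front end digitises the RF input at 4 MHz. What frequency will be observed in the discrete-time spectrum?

1 MHz

7 MHz mod fs = 3 MHz.
3 MHz > fs/2 = 2 MHz, folds to fs − 3 MHz = 1 MHz.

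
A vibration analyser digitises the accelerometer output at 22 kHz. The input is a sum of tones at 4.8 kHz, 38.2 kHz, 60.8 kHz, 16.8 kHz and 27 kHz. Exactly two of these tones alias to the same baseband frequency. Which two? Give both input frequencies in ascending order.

16.8 kHz, 60.8 kHz

fs/2 = 11 kHz.
4.8 kHz ≤ fs/2 = 11 kHz, passes unchanged.
38.2 kHz mod fs = 16.2 kHz.
16.2 kHz > fs/2 = 11 kHz, folds to fs − 16.2 kHz = 5.8 kHz.
60.8 kHz mod fs = 16.8 kHz.
16.8 kHz > fs/2 = 11 kHz, folds to fs − 16.8 kHz = 5.2 kHz.
16.8 kHz > fs/2 = 11 kHz, folds to fs − 16.8 kHz = 5.2 kHz.
27 kHz mod fs = 5 kHz.
5 kHz ≤ fs/2 = 11 kHz, appears at 5 kHz.
16.8 kHz and 60.8 kHz both map to 5.2 kHz.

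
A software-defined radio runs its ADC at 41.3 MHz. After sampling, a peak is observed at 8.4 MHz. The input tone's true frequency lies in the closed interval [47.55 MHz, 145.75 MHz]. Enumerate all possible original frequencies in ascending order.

49.7 MHz, 74.2 MHz, 91 MHz, 115.5 MHz, 132.3 MHz

Frequencies that alias to 8.4 MHz are k·fs ± 8.4 MHz for integer k ≥ 0.
k=0: 8.4 MHz.
k=1: 32.9 MHz, 49.7 MHz.
k=2: 74.2 MHz, 91 MHz.
k=3: 115.5 MHz, 132.3 MHz.
k=4: 156.8 MHz, 173.6 MHz.
Within [47.55 MHz, 145.75 MHz]: 49.7 MHz, 74.2 MHz, 91 MHz, 115.5 MHz, 132.3 MHz.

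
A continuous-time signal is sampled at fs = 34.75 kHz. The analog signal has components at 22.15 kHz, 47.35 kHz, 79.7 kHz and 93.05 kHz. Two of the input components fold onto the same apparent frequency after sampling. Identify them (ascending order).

22.15 kHz, 47.35 kHz

fs/2 = 17.375 kHz.
22.15 kHz > fs/2 = 17.375 kHz, folds to fs − 22.15 kHz = 12.6 kHz.
47.35 kHz mod fs = 12.6 kHz.
12.6 kHz ≤ fs/2 = 17.375 kHz, appears at 12.6 kHz.
79.7 kHz mod fs = 10.2 kHz.
10.2 kHz ≤ fs/2 = 17.375 kHz, appears at 10.2 kHz.
93.05 kHz mod fs = 23.55 kHz.
23.55 kHz > fs/2 = 17.375 kHz, folds to fs − 23.55 kHz = 11.2 kHz.
22.15 kHz and 47.35 kHz both map to 12.6 kHz.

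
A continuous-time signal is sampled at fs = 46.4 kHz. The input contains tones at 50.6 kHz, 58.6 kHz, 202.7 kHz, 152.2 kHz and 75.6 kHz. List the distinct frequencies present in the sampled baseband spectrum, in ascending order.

fs/2 = 23.2 kHz.
50.6 kHz mod fs = 4.2 kHz.
4.2 kHz ≤ fs/2 = 23.2 kHz, appears at 4.2 kHz.
58.6 kHz mod fs = 12.2 kHz.
12.2 kHz ≤ fs/2 = 23.2 kHz, appears at 12.2 kHz.
202.7 kHz mod fs = 17.1 kHz.
17.1 kHz ≤ fs/2 = 23.2 kHz, appears at 17.1 kHz.
152.2 kHz mod fs = 13 kHz.
13 kHz ≤ fs/2 = 23.2 kHz, appears at 13 kHz.
75.6 kHz mod fs = 29.2 kHz.
29.2 kHz > fs/2 = 23.2 kHz, folds to fs − 29.2 kHz = 17.2 kHz.
Distinct values: {4.2 kHz, 12.2 kHz, 13 kHz, 17.1 kHz, 17.2 kHz}.

4.2 kHz, 12.2 kHz, 13 kHz, 17.1 kHz, 17.2 kHz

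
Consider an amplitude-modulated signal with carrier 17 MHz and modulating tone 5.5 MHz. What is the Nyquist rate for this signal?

AM sidebands sit at fc ± fm = 11.5 MHz and 22.5 MHz.
Highest-frequency component: 22.5 MHz.
Nyquist rate = 2 × 22.5 MHz = 45 MHz.

45 MHz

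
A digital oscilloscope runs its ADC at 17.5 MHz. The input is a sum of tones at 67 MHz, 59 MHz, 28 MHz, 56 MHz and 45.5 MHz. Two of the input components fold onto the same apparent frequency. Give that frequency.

7 MHz

fs/2 = 8.75 MHz.
67 MHz mod fs = 14.5 MHz.
14.5 MHz > fs/2 = 8.75 MHz, folds to fs − 14.5 MHz = 3 MHz.
59 MHz mod fs = 6.5 MHz.
6.5 MHz ≤ fs/2 = 8.75 MHz, appears at 6.5 MHz.
28 MHz mod fs = 10.5 MHz.
10.5 MHz > fs/2 = 8.75 MHz, folds to fs − 10.5 MHz = 7 MHz.
56 MHz mod fs = 3.5 MHz.
3.5 MHz ≤ fs/2 = 8.75 MHz, appears at 3.5 MHz.
45.5 MHz mod fs = 10.5 MHz.
10.5 MHz > fs/2 = 8.75 MHz, folds to fs − 10.5 MHz = 7 MHz.
28 MHz and 45.5 MHz both map to 7 MHz.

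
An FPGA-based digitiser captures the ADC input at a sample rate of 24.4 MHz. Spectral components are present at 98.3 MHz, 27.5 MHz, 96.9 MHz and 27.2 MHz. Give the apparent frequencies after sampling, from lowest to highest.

fs/2 = 12.2 MHz.
98.3 MHz mod fs = 0.7 MHz.
0.7 MHz ≤ fs/2 = 12.2 MHz, appears at 0.7 MHz.
27.5 MHz mod fs = 3.1 MHz.
3.1 MHz ≤ fs/2 = 12.2 MHz, appears at 3.1 MHz.
96.9 MHz mod fs = 23.7 MHz.
23.7 MHz > fs/2 = 12.2 MHz, folds to fs − 23.7 MHz = 0.7 MHz.
27.2 MHz mod fs = 2.8 MHz.
2.8 MHz ≤ fs/2 = 12.2 MHz, appears at 2.8 MHz.
Distinct values: {0.7 MHz, 2.8 MHz, 3.1 MHz}.

0.7 MHz, 2.8 MHz, 3.1 MHz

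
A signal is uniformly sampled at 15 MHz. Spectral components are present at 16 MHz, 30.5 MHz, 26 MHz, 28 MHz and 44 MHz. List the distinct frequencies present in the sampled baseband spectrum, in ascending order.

fs/2 = 7.5 MHz.
16 MHz mod fs = 1 MHz.
1 MHz ≤ fs/2 = 7.5 MHz, appears at 1 MHz.
30.5 MHz mod fs = 0.5 MHz.
0.5 MHz ≤ fs/2 = 7.5 MHz, appears at 0.5 MHz.
26 MHz mod fs = 11 MHz.
11 MHz > fs/2 = 7.5 MHz, folds to fs − 11 MHz = 4 MHz.
28 MHz mod fs = 13 MHz.
13 MHz > fs/2 = 7.5 MHz, folds to fs − 13 MHz = 2 MHz.
44 MHz mod fs = 14 MHz.
14 MHz > fs/2 = 7.5 MHz, folds to fs − 14 MHz = 1 MHz.
Distinct values: {0.5 MHz, 1 MHz, 2 MHz, 4 MHz}.

0.5 MHz, 1 MHz, 2 MHz, 4 MHz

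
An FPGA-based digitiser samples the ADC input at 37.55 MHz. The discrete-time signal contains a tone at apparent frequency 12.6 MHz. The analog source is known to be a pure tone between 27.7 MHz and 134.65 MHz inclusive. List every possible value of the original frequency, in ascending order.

50.15 MHz, 62.5 MHz, 87.7 MHz, 100.05 MHz, 125.25 MHz

Frequencies that alias to 12.6 MHz are k·fs ± 12.6 MHz for integer k ≥ 0.
k=0: 12.6 MHz.
k=1: 24.95 MHz, 50.15 MHz.
k=2: 62.5 MHz, 87.7 MHz.
k=3: 100.05 MHz, 125.25 MHz.
k=4: 137.6 MHz, 162.8 MHz.
Within [27.7 MHz, 134.65 MHz]: 50.15 MHz, 62.5 MHz, 87.7 MHz, 100.05 MHz, 125.25 MHz.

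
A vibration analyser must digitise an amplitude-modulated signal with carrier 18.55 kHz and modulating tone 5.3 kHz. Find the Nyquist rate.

AM sidebands sit at fc ± fm = 13.25 kHz and 23.85 kHz.
Highest-frequency component: 23.85 kHz.
Nyquist rate = 2 × 23.85 kHz = 47.7 kHz.

47.7 kHz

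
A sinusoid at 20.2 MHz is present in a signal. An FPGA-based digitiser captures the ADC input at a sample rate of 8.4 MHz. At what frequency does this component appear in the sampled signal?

3.4 MHz

20.2 MHz mod fs = 3.4 MHz.
3.4 MHz ≤ fs/2 = 4.2 MHz, appears at 3.4 MHz.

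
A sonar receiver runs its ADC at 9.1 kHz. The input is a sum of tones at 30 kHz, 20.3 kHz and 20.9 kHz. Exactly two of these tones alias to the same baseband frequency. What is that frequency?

2.7 kHz

fs/2 = 4.55 kHz.
30 kHz mod fs = 2.7 kHz.
2.7 kHz ≤ fs/2 = 4.55 kHz, appears at 2.7 kHz.
20.3 kHz mod fs = 2.1 kHz.
2.1 kHz ≤ fs/2 = 4.55 kHz, appears at 2.1 kHz.
20.9 kHz mod fs = 2.7 kHz.
2.7 kHz ≤ fs/2 = 4.55 kHz, appears at 2.7 kHz.
20.9 kHz and 30 kHz both map to 2.7 kHz.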